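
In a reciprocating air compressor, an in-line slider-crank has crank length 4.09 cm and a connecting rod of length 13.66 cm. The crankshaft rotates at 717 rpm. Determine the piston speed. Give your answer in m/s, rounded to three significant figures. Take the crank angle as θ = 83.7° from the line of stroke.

3.16

ω = 2π·717/60 = 75.08 rad/s
For an in-line slider-crank, x = r cosθ + √(L² − r² sin²θ), so v = −rω sinθ·[1 + r cosθ/√(L² − r² sin²θ)].
With r = 0.0409 m, L = 0.1366 m, θ = 83.7°: √(L² − r² sin²θ) = 0.13041 m.
v = −0.0409·75.08·0.99396·[1 + 0.0409·0.10973/0.13041] = -3.1574 m/s.
|v| = 3.1574 m/s.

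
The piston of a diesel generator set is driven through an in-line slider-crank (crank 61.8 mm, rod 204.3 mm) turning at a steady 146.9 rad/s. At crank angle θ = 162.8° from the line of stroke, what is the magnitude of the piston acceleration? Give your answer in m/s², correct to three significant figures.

937

ω = 146.9 rad/s
x(θ) = r cosθ + √(L² − r² sin²θ); with ω constant, a = ω²·d²x/dθ².
d²x/dθ² = −r cosθ − r²(cos2θ)/√u − r⁴ sin²2θ/(4u^{3/2}),  u = L² − r² sin²θ = 0.0414045 m².
Substituting r = 0.0618 m, L = 0.2043 m, θ = 162.8°: d²x/dθ² = +0.043411 m.
a = ω²·d²x/dθ² = (146.9)²·(+0.043411) = +936.79 m/s²;  |a| = 936.79 m/s².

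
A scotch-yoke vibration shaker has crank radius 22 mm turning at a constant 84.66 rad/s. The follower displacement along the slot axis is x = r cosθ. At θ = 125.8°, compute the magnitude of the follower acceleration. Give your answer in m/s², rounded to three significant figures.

92.2

ω = 84.66 rad/s
x = r cosθ ⇒ ẍ = −rω² cosθ (ω constant).
|a| = rω²|cosθ| = 0.022·(84.66)²·|cos 125.8°| = 92.237 m/s².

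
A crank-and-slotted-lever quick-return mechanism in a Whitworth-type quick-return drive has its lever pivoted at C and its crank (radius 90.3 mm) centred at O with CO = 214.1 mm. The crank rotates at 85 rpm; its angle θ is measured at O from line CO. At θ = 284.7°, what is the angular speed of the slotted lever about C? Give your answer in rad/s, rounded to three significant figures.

ω = 8.901 rad/s (from 85 rpm).
Crank pin A relative to C: A = (d + r cosθ, r sinθ); lever angle φ = atan2(r sinθ, d + r cosθ).
Differentiating tanφ: φ̇ = rω(d cosθ + r)/(d² + r² + 2dr cosθ).
d² + r² + 2dr cosθ = |CA|² = 0.0638048 m²;  d cosθ + r = +0.14463 m.
|ω_lever| = |0.0903·8.901·+0.14463| / 0.0638048 = 1.822 rad/s.

1.82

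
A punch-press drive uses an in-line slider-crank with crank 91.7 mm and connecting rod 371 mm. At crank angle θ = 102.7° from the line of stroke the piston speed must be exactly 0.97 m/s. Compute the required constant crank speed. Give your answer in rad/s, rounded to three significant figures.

For an in-line slider-crank, |v_piston| = rω|sinθ|·[1 + r cosθ/√(L² − r² sin²θ)].
With r = 0.0917 m, L = 0.371 m, θ = 102.7°: the bracketed kinematic factor |dx/dθ| = 0.084448 m.
ω = v/|dx/dθ| = 0.97/0.084448 = 11.486 rad/s.

11.5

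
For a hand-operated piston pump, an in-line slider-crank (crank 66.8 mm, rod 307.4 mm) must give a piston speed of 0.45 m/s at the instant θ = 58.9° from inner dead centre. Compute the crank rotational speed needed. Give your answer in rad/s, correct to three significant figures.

7.06

For an in-line slider-crank, |v_piston| = rω|sinθ|·[1 + r cosθ/√(L² − r² sin²θ)].
With r = 0.0668 m, L = 0.3074 m, θ = 58.9°: the bracketed kinematic factor |dx/dθ| = 0.063733 m.
ω = v/|dx/dθ| = 0.45/0.063733 = 7.0607 rad/s.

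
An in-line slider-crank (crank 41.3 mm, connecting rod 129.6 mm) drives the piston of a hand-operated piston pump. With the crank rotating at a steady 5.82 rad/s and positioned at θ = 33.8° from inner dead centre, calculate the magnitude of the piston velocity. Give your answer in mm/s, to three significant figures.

170

ω = 5.82 rad/s
For an in-line slider-crank, x = r cosθ + √(L² − r² sin²θ), so v = −rω sinθ·[1 + r cosθ/√(L² − r² sin²θ)].
With r = 0.0413 m, L = 0.1296 m, θ = 33.8°: √(L² − r² sin²θ) = 0.12755 m.
v = −0.0413·5.82·0.55630·[1 + 0.0413·0.83098/0.12755] = -0.16969 m/s.
|v| = 0.16969 m/s = 169.69 mm/s.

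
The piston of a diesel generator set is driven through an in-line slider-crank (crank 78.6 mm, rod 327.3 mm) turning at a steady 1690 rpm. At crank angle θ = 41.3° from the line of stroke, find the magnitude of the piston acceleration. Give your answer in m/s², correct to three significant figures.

1940

ω = 2π·1690/60 = 177 rad/s
x(θ) = r cosθ + √(L² − r² sin²θ); with ω constant, a = ω²·d²x/dθ².
d²x/dθ² = −r cosθ − r²(cos2θ)/√u − r⁴ sin²2θ/(4u^{3/2}),  u = L² − r² sin²θ = 0.104434 m².
Substituting r = 0.0786 m, L = 0.3273 m, θ = 41.3°: d²x/dθ² = -0.06179 m.
a = ω²·d²x/dθ² = (177)²·(-0.06179) = -1935.3 m/s²;  |a| = 1935.3 m/s².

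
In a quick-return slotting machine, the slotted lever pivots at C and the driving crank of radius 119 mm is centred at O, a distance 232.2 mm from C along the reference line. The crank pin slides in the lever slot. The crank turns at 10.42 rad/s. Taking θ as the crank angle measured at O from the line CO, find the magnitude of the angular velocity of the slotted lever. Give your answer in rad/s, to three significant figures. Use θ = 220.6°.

2.72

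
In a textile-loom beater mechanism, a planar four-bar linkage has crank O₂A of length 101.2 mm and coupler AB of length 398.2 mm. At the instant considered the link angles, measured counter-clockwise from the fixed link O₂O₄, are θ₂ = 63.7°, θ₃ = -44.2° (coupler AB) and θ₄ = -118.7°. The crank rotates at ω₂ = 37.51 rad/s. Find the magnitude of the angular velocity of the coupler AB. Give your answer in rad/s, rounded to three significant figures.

0.414

ω₂ = 37.51 rad/s
Differentiating the loop-closure r₂e^{iθ₂}+r₃e^{iθ₃}=r₁+r₄e^{iθ₄} gives r₂ω₂e^{iθ₂}+r₃ω₃e^{iθ₃}=r₄ω₄e^{iθ₄}.
Eliminating the other unknown: ω₃ = r₂ω₂ sin(θ₄−θ₂) / [r₃ sin(θ₃−θ₄)].
Numerator sine = +0.04188; denominator sine = +0.96363.
Result = 0.1012·37.51·(+0.04188) / (0.3982·(+0.96363)) = +0.41426 rad/s; magnitude 0.41426 rad/s.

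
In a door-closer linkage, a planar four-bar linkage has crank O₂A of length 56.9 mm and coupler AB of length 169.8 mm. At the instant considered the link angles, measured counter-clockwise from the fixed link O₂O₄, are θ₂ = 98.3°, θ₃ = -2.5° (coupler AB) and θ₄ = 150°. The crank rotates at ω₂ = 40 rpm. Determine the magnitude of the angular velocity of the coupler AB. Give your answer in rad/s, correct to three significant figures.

2.39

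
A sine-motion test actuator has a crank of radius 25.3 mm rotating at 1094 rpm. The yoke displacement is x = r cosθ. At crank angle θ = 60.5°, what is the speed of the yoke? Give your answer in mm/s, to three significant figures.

ω = 114.6 rad/s (from 1094 rpm).
x = r cosθ ⇒ ẋ = −rω sinθ.
|v| = rω|sinθ| = 0.0253·114.6·|sin 60.5°| = 2.5227 m/s = 2522.7 mm/s.

2520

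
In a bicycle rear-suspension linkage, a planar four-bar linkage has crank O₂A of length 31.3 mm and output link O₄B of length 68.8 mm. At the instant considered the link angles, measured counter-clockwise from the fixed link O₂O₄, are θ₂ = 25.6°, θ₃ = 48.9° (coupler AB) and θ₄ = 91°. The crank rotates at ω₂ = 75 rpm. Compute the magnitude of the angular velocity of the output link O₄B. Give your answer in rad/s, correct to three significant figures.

ω₂ = 7.854 rad/s (from 75 rpm).
Differentiating the loop-closure r₂e^{iθ₂}+r₃e^{iθ₃}=r₁+r₄e^{iθ₄} gives r₂ω₂e^{iθ₂}+r₃ω₃e^{iθ₃}=r₄ω₄e^{iθ₄}.
Eliminating the other unknown: ω₄ = r₂ω₂ sin(θ₂−θ₃) / [r₄ sin(θ₄−θ₃)].
Numerator sine = -0.39555; denominator sine = +0.67043.
Result = 0.0313·7.854·(-0.39555) / (0.0688·(+0.67043)) = -2.1081 rad/s; magnitude 2.1081 rad/s.

2.11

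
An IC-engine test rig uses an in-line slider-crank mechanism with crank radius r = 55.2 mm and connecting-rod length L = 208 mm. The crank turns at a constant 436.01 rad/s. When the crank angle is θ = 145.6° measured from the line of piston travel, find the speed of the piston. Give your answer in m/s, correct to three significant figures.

10.6

ω = 436 rad/s
For an in-line slider-crank, x = r cosθ + √(L² − r² sin²θ), so v = −rω sinθ·[1 + r cosθ/√(L² − r² sin²θ)].
With r = 0.0552 m, L = 0.208 m, θ = 145.6°: √(L² − r² sin²θ) = 0.20565 m.
v = −0.0552·436·0.56497·[1 + 0.0552·-0.82511/0.20565] = -10.586 m/s.
|v| = 10.586 m/s.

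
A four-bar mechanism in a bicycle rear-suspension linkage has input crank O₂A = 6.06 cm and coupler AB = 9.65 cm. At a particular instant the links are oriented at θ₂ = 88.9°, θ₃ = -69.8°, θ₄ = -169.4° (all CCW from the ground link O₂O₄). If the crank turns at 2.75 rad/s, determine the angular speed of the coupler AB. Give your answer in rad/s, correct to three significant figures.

1.72

ω₂ = 2.75 rad/s
Differentiating the loop-closure r₂e^{iθ₂}+r₃e^{iθ₃}=r₁+r₄e^{iθ₄} gives r₂ω₂e^{iθ₂}+r₃ω₃e^{iθ₃}=r₄ω₄e^{iθ₄}.
Eliminating the other unknown: ω₃ = r₂ω₂ sin(θ₄−θ₂) / [r₃ sin(θ₃−θ₄)].
Numerator sine = +0.97922; denominator sine = +0.98600.
Result = 0.0606·2.75·(+0.97922) / (0.0965·(+0.98600)) = +1.7151 rad/s; magnitude 1.7151 rad/s.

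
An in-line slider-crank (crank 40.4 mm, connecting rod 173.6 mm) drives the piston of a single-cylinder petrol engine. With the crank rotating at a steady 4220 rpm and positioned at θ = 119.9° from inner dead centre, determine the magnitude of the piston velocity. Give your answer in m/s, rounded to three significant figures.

ω = 2π·4220/60 = 441.9 rad/s
For an in-line slider-crank, x = r cosθ + √(L² − r² sin²θ), so v = −rω sinθ·[1 + r cosθ/√(L² − r² sin²θ)].
With r = 0.0404 m, L = 0.1736 m, θ = 119.9°: √(L² − r² sin²θ) = 0.17003 m.
v = −0.0404·441.9·0.86690·[1 + 0.0404·-0.49849/0.17003] = -13.644 m/s.
|v| = 13.644 m/s.

13.6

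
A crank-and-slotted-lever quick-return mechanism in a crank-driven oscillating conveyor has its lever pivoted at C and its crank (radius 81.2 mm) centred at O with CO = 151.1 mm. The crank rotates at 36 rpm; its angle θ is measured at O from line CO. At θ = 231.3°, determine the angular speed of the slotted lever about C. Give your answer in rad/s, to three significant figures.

ω = 3.77 rad/s (from 36 rpm).
Crank pin A relative to C: A = (d + r cosθ, r sinθ); lever angle φ = atan2(r sinθ, d + r cosθ).
Differentiating tanφ: φ̇ = rω(d cosθ + r)/(d² + r² + 2dr cosθ).
d² + r² + 2dr cosθ = |CA|² = 0.014082 m²;  d cosθ + r = -0.013274 m.
|ω_lever| = |0.0812·3.77·-0.013274| / 0.014082 = 0.28856 rad/s.

0.289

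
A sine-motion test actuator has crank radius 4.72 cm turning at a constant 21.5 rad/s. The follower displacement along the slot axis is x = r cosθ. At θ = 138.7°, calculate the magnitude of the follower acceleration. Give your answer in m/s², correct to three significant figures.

ω = 21.5 rad/s
x = r cosθ ⇒ ẍ = −rω² cosθ (ω constant).
|a| = rω²|cosθ| = 0.0472·(21.5)²·|cos 138.7°| = 16.391 m/s².

16.4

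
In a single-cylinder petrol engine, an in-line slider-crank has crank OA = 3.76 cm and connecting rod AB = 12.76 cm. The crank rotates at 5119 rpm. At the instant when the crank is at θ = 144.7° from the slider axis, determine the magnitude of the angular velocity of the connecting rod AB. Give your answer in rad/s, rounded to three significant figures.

ω = 536.1 rad/s (converted from 5119 rpm).
The rod makes angle φ with the slider axis where L sinφ = r sinθ; differentiating, L cosφ·φ̇ = r ω cosθ.
L cosφ = √(L² − r² sin²θ) = 0.12574 m.
|ω_rod| = r ω |cosθ| / √(L² − r² sin²θ) = 0.0376·536.1·0.81614/0.12574 = 130.83 rad/s.

131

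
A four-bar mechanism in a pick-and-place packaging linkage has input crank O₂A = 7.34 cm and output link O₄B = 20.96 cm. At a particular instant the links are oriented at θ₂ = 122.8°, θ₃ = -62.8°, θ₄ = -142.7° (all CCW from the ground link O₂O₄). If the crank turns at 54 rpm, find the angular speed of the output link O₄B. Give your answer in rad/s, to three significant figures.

ω₂ = 5.655 rad/s (from 54 rpm).
Differentiating the loop-closure r₂e^{iθ₂}+r₃e^{iθ₃}=r₁+r₄e^{iθ₄} gives r₂ω₂e^{iθ₂}+r₃ω₃e^{iθ₃}=r₄ω₄e^{iθ₄}.
Eliminating the other unknown: ω₄ = r₂ω₂ sin(θ₂−θ₃) / [r₄ sin(θ₄−θ₃)].
Numerator sine = -0.09758; denominator sine = -0.98450.
Result = 0.0734·5.655·(-0.09758) / (0.2096·(-0.98450)) = +0.19628 rad/s; magnitude 0.19628 rad/s.

0.196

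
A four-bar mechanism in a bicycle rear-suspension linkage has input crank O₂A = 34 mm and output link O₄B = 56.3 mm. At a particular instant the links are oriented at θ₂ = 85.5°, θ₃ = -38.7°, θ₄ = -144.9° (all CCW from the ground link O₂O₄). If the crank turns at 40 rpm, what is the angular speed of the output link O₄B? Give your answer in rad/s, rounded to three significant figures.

2.18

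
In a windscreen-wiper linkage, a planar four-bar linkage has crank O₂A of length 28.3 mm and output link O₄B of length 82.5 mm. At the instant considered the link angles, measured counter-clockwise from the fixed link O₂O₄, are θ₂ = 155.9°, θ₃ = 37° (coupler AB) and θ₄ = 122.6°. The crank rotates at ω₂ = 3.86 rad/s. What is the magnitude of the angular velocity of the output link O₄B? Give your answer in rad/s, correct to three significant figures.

ω₂ = 3.86 rad/s
Differentiating the loop-closure r₂e^{iθ₂}+r₃e^{iθ₃}=r₁+r₄e^{iθ₄} gives r₂ω₂e^{iθ₂}+r₃ω₃e^{iθ₃}=r₄ω₄e^{iθ₄}.
Eliminating the other unknown: ω₄ = r₂ω₂ sin(θ₂−θ₃) / [r₄ sin(θ₄−θ₃)].
Numerator sine = +0.87546; denominator sine = +0.99705.
Result = 0.0283·3.86·(+0.87546) / (0.0825·(+0.99705)) = +1.1626 rad/s; magnitude 1.1626 rad/s.

1.16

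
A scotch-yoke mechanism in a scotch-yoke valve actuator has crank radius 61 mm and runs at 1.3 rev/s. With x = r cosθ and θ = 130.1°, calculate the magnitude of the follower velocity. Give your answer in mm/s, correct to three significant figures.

381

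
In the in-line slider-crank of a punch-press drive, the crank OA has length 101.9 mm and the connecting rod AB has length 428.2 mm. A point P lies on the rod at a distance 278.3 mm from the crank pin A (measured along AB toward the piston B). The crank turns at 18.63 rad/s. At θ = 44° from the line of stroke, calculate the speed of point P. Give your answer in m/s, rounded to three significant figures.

ω = 18.63 rad/s.  Crank-pin speed |V_A| = rω = 1.8984 m/s, perpendicular to OA.
Rod angle: sinφ = −(r/L) sinθ ⇒ φ = -9.515°; ω_rod = −rω cosθ/√(L²−r²sin²θ) = -3.2336 rad/s.
V_P = V_A + ω_rod × AP, with AP = 0.2783 m along the rod.
Components: V_Px = −rω sinθ − a·ω_rod·sinφ = -1.4675 m/s;  V_Py = rω cosθ + a·ω_rod·cosφ = +0.47805 m/s.
|V_P| = √(V_Px² + V_Py²) = 1.5434 m/s.

1.54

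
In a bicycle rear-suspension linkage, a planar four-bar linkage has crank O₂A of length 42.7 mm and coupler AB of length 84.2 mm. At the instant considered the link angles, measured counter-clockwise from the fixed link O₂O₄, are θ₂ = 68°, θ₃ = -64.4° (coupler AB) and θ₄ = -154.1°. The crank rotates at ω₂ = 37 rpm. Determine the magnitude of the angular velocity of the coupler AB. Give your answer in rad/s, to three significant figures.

1.32

ω₂ = 3.875 rad/s (from 37 rpm).
Differentiating the loop-closure r₂e^{iθ₂}+r₃e^{iθ₃}=r₁+r₄e^{iθ₄} gives r₂ω₂e^{iθ₂}+r₃ω₃e^{iθ₃}=r₄ω₄e^{iθ₄}.
Eliminating the other unknown: ω₃ = r₂ω₂ sin(θ₄−θ₂) / [r₃ sin(θ₃−θ₄)].
Numerator sine = +0.67043; denominator sine = +0.99999.
Result = 0.0427·3.875·(+0.67043) / (0.0842·(+0.99999)) = +1.3174 rad/s; magnitude 1.3174 rad/s.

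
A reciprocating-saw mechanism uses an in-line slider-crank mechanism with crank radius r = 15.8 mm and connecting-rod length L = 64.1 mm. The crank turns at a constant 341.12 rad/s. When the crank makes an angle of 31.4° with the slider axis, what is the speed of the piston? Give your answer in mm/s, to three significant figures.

3400

ω = 341.1 rad/s
For an in-line slider-crank, x = r cosθ + √(L² − r² sin²θ), so v = −rω sinθ·[1 + r cosθ/√(L² − r² sin²θ)].
With r = 0.0158 m, L = 0.0641 m, θ = 31.4°: √(L² − r² sin²θ) = 0.063569 m.
v = −0.0158·341.1·0.52101·[1 + 0.0158·0.85355/0.063569] = -3.4038 m/s.
|v| = 3.4038 m/s = 3403.8 mm/s.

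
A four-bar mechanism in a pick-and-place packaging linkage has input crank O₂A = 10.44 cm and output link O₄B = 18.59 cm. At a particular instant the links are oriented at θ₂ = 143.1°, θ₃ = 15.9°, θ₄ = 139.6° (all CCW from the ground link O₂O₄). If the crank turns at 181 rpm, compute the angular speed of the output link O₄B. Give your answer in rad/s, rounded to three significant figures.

10.2

ω₂ = 18.95 rad/s (from 181 rpm).
Differentiating the loop-closure r₂e^{iθ₂}+r₃e^{iθ₃}=r₁+r₄e^{iθ₄} gives r₂ω₂e^{iθ₂}+r₃ω₃e^{iθ₃}=r₄ω₄e^{iθ₄}.
Eliminating the other unknown: ω₄ = r₂ω₂ sin(θ₂−θ₃) / [r₄ sin(θ₄−θ₃)].
Numerator sine = +0.79653; denominator sine = +0.83195.
Result = 0.1044·18.95·(+0.79653) / (0.1859·(+0.83195)) = +10.191 rad/s; magnitude 10.191 rad/s.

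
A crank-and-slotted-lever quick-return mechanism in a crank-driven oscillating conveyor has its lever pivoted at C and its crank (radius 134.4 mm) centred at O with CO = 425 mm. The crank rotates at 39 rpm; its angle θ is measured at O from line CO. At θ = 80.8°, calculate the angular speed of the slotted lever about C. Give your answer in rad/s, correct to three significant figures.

ω = 4.084 rad/s (from 39 rpm).
Crank pin A relative to C: A = (d + r cosθ, r sinθ); lever angle φ = atan2(r sinθ, d + r cosθ).
Differentiating tanφ: φ̇ = rω(d cosθ + r)/(d² + r² + 2dr cosθ).
d² + r² + 2dr cosθ = |CA|² = 0.216953 m²;  d cosθ + r = +0.20235 m.
|ω_lever| = |0.1344·4.084·+0.20235| / 0.216953 = 0.51195 rad/s.

0.512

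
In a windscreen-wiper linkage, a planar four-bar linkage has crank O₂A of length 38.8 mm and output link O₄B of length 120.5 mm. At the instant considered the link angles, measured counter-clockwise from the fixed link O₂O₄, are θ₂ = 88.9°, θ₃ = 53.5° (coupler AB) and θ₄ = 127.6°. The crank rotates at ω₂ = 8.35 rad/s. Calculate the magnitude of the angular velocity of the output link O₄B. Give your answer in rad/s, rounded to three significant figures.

ω₂ = 8.35 rad/s
Differentiating the loop-closure r₂e^{iθ₂}+r₃e^{iθ₃}=r₁+r₄e^{iθ₄} gives r₂ω₂e^{iθ₂}+r₃ω₃e^{iθ₃}=r₄ω₄e^{iθ₄}.
Eliminating the other unknown: ω₄ = r₂ω₂ sin(θ₂−θ₃) / [r₄ sin(θ₄−θ₃)].
Numerator sine = +0.57928; denominator sine = +0.96174.
Result = 0.0388·8.35·(+0.57928) / (0.1205·(+0.96174)) = +1.6194 rad/s; magnitude 1.6194 rad/s.

1.62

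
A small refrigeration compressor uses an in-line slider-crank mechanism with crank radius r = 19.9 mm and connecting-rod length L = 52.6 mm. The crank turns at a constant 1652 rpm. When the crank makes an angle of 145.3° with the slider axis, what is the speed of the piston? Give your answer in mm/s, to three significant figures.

1340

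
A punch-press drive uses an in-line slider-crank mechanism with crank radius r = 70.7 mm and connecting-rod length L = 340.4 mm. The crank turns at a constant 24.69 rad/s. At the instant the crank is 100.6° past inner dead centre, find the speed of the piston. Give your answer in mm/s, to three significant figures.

1650

ω = 24.69 rad/s
For an in-line slider-crank, x = r cosθ + √(L² − r² sin²θ), so v = −rω sinθ·[1 + r cosθ/√(L² − r² sin²θ)].
With r = 0.0707 m, L = 0.3404 m, θ = 100.6°: √(L² − r² sin²θ) = 0.33323 m.
v = −0.0707·24.69·0.98294·[1 + 0.0707·-0.18395/0.33323] = -1.6488 m/s.
|v| = 1.6488 m/s = 1648.8 mm/s.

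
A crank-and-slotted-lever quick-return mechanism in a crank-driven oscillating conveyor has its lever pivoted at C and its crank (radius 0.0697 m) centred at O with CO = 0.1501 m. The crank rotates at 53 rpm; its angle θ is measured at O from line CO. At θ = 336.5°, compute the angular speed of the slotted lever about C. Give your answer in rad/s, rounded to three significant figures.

1.72

ω = 5.55 rad/s (from 53 rpm).
Crank pin A relative to C: A = (d + r cosθ, r sinθ); lever angle φ = atan2(r sinθ, d + r cosθ).
Differentiating tanφ: φ̇ = rω(d cosθ + r)/(d² + r² + 2dr cosθ).
d² + r² + 2dr cosθ = |CA|² = 0.0465766 m²;  d cosθ + r = +0.20735 m.
|ω_lever| = |0.0697·5.55·+0.20735| / 0.0465766 = 1.7222 rad/s.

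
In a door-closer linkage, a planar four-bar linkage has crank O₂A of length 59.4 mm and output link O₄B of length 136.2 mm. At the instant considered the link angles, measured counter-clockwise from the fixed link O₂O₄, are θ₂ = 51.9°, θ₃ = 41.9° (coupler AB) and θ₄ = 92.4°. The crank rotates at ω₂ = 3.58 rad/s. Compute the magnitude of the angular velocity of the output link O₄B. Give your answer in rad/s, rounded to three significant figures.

ω₂ = 3.58 rad/s
Differentiating the loop-closure r₂e^{iθ₂}+r₃e^{iθ₃}=r₁+r₄e^{iθ₄} gives r₂ω₂e^{iθ₂}+r₃ω₃e^{iθ₃}=r₄ω₄e^{iθ₄}.
Eliminating the other unknown: ω₄ = r₂ω₂ sin(θ₂−θ₃) / [r₄ sin(θ₄−θ₃)].
Numerator sine = +0.17365; denominator sine = +0.77162.
Result = 0.0594·3.58·(+0.17365) / (0.1362·(+0.77162)) = +0.35136 rad/s; magnitude 0.35136 rad/s.

0.351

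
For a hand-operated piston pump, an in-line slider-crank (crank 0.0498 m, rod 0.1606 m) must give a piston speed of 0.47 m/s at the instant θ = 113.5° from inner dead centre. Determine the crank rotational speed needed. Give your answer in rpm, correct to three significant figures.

For an in-line slider-crank, |v_piston| = rω|sinθ|·[1 + r cosθ/√(L² − r² sin²θ)].
With r = 0.0498 m, L = 0.1606 m, θ = 113.5°: the bracketed kinematic factor |dx/dθ| = 0.03978 m.
ω = v/|dx/dθ| = 0.47/0.03978 = 11.815 rad/s.
N = 60ω/(2π) = 112.83 rpm.

113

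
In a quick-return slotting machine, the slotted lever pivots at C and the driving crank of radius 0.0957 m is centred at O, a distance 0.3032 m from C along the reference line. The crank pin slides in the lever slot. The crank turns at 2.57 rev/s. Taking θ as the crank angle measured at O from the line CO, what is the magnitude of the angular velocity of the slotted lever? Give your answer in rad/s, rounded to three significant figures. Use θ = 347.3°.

3.84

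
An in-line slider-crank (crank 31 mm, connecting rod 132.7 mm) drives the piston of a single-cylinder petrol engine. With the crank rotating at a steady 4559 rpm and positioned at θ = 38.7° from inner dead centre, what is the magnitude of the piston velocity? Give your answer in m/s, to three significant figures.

ω = 2π·4559/60 = 477.4 rad/s
For an in-line slider-crank, x = r cosθ + √(L² − r² sin²θ), so v = −rω sinθ·[1 + r cosθ/√(L² − r² sin²θ)].
With r = 0.031 m, L = 0.1327 m, θ = 38.7°: √(L² − r² sin²θ) = 0.13128 m.
v = −0.031·477.4·0.62524·[1 + 0.031·0.78043/0.13128] = -10.959 m/s.
|v| = 10.959 m/s.

11.0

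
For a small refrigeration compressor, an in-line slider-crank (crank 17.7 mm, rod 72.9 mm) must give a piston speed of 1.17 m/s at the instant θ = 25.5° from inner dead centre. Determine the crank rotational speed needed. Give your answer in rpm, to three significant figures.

For an in-line slider-crank, |v_piston| = rω|sinθ|·[1 + r cosθ/√(L² − r² sin²θ)].
With r = 0.0177 m, L = 0.0729 m, θ = 25.5°: the bracketed kinematic factor |dx/dθ| = 0.0092991 m.
ω = v/|dx/dθ| = 1.17/0.0092991 = 125.82 rad/s.
N = 60ω/(2π) = 1201.5 rpm.

1200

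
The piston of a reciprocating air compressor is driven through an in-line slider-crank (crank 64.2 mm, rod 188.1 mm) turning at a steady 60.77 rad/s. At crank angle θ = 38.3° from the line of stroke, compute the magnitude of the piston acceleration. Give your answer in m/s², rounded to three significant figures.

ω = 60.77 rad/s
x(θ) = r cosθ + √(L² − r² sin²θ); with ω constant, a = ω²·d²x/dθ².
d²x/dθ² = −r cosθ − r²(cos2θ)/√u − r⁴ sin²2θ/(4u^{3/2}),  u = L² − r² sin²θ = 0.0337984 m².
Substituting r = 0.0642 m, L = 0.1881 m, θ = 38.3°: d²x/dθ² = -0.056225 m.
a = ω²·d²x/dθ² = (60.77)²·(-0.056225) = -207.64 m/s²;  |a| = 207.64 m/s².

208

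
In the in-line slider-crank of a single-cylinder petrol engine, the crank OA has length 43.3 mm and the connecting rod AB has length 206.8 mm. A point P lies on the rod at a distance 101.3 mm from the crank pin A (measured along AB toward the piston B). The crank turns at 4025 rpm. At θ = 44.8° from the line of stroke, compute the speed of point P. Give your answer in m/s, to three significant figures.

15.3

ω = 421.5 rad/s.  Crank-pin speed |V_A| = rω = 18.251 m/s, perpendicular to OA.
Rod angle: sinφ = −(r/L) sinθ ⇒ φ = -8.484°; ω_rod = −rω cosθ/√(L²−r²sin²θ) = -63.315 rad/s.
V_P = V_A + ω_rod × AP, with AP = 0.1013 m along the rod.
Components: V_Px = −rω sinθ − a·ω_rod·sinφ = -13.806 m/s;  V_Py = rω cosθ + a·ω_rod·cosφ = +6.6066 m/s.
|V_P| = √(V_Px² + V_Py²) = 15.306 m/s.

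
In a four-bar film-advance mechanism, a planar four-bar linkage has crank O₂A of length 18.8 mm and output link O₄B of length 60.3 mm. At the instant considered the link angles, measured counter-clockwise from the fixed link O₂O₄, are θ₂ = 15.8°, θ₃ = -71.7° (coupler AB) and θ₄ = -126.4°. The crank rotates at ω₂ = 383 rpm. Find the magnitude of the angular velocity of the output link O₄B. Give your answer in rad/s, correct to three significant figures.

15.3

ω₂ = 40.11 rad/s (from 383 rpm).
Differentiating the loop-closure r₂e^{iθ₂}+r₃e^{iθ₃}=r₁+r₄e^{iθ₄} gives r₂ω₂e^{iθ₂}+r₃ω₃e^{iθ₃}=r₄ω₄e^{iθ₄}.
Eliminating the other unknown: ω₄ = r₂ω₂ sin(θ₂−θ₃) / [r₄ sin(θ₄−θ₃)].
Numerator sine = +0.99905; denominator sine = -0.81614.
Result = 0.0188·40.11·(+0.99905) / (0.0603·(-0.81614)) = -15.307 rad/s; magnitude 15.307 rad/s.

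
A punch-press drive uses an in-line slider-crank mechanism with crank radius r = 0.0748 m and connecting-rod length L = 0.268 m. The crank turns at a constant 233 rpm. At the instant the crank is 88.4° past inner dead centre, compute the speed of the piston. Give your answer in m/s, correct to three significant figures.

1.84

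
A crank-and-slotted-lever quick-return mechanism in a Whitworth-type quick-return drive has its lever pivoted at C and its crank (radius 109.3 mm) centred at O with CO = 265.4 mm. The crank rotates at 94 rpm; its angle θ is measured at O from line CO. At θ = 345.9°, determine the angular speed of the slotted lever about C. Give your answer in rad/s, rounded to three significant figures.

2.85

ω = 9.844 rad/s (from 94 rpm).
Crank pin A relative to C: A = (d + r cosθ, r sinθ); lever angle φ = atan2(r sinθ, d + r cosθ).
Differentiating tanφ: φ̇ = rω(d cosθ + r)/(d² + r² + 2dr cosθ).
d² + r² + 2dr cosθ = |CA|² = 0.138652 m²;  d cosθ + r = +0.3667 m.
|ω_lever| = |0.1093·9.844·+0.3667| / 0.138652 = 2.8455 rad/s.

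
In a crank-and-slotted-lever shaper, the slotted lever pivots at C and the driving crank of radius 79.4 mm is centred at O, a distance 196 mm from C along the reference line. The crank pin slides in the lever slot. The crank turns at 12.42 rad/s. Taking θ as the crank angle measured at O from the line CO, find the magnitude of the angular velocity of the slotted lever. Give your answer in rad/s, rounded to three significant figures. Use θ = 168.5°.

7.81

ω = 12.42 rad/s
Crank pin A relative to C: A = (d + r cosθ, r sinθ); lever angle φ = atan2(r sinθ, d + r cosθ).
Differentiating tanφ: φ̇ = rω(d cosθ + r)/(d² + r² + 2dr cosθ).
d² + r² + 2dr cosθ = |CA|² = 0.0142204 m²;  d cosθ + r = -0.11267 m.
|ω_lever| = |0.0794·12.42·-0.11267| / 0.0142204 = 7.813 rad/s.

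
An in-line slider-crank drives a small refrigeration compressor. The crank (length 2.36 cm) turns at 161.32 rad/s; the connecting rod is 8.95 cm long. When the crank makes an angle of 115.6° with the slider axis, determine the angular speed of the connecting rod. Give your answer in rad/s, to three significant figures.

ω = 161.3 rad/s
The rod makes angle φ with the slider axis where L sinφ = r sinθ; differentiating, L cosφ·φ̇ = r ω cosθ.
L cosφ = √(L² − r² sin²θ) = 0.086933 m.
|ω_rod| = r ω |cosθ| / √(L² − r² sin²θ) = 0.0236·161.3·0.43209/0.086933 = 18.923 rad/s.

18.9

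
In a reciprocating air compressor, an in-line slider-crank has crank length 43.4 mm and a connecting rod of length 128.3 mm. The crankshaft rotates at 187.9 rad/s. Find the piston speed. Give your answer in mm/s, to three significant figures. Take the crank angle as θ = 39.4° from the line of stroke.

6560

ω = 187.9 rad/s
For an in-line slider-crank, x = r cosθ + √(L² − r² sin²θ), so v = −rω sinθ·[1 + r cosθ/√(L² − r² sin²θ)].
With r = 0.0434 m, L = 0.1283 m, θ = 39.4°: √(L² − r² sin²θ) = 0.12531 m.
v = −0.0434·187.9·0.63473·[1 + 0.0434·0.77273/0.12531] = -6.5614 m/s.
|v| = 6.5614 m/s = 6561.4 mm/s.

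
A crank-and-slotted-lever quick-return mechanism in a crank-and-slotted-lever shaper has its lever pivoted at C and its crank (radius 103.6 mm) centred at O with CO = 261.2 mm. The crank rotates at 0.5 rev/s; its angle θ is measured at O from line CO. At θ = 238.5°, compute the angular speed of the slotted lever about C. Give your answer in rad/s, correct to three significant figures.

0.211

ω = 3.142 rad/s (from 0.5 rev/s).
Crank pin A relative to C: A = (d + r cosθ, r sinθ); lever angle φ = atan2(r sinθ, d + r cosθ).
Differentiating tanφ: φ̇ = rω(d cosθ + r)/(d² + r² + 2dr cosθ).
d² + r² + 2dr cosθ = |CA|² = 0.0506804 m²;  d cosθ + r = -0.032877 m.
|ω_lever| = |0.1036·3.142·-0.032877| / 0.0506804 = 0.21113 rad/s.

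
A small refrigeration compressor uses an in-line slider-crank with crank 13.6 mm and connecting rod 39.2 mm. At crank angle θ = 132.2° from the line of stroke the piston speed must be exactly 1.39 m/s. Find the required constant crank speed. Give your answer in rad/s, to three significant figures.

182

For an in-line slider-crank, |v_piston| = rω|sinθ|·[1 + r cosθ/√(L² − r² sin²θ)].
With r = 0.0136 m, L = 0.0392 m, θ = 132.2°: the bracketed kinematic factor |dx/dθ| = 0.0076454 m.
ω = v/|dx/dθ| = 1.39/0.0076454 = 181.81 rad/s.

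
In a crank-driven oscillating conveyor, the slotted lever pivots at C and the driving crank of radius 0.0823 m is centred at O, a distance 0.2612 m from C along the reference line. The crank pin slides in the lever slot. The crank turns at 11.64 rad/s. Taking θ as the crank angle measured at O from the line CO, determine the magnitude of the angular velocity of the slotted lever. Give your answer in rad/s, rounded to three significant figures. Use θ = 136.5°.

2.34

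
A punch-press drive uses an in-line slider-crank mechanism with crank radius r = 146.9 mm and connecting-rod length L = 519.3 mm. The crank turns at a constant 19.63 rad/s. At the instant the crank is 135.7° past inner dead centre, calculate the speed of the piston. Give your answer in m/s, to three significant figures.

ω = 19.63 rad/s
For an in-line slider-crank, x = r cosθ + √(L² − r² sin²θ), so v = −rω sinθ·[1 + r cosθ/√(L² − r² sin²θ)].
With r = 0.1469 m, L = 0.5193 m, θ = 135.7°: √(L² − r² sin²θ) = 0.50906 m.
v = −0.1469·19.63·0.69842·[1 + 0.1469·-0.71569/0.50906] = -1.598 m/s.
|v| = 1.598 m/s.

1.60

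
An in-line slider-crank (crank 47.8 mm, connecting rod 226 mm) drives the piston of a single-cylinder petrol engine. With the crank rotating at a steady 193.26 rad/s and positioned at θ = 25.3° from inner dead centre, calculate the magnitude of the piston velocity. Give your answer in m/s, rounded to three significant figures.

4.71

ω = 193.3 rad/s
For an in-line slider-crank, x = r cosθ + √(L² − r² sin²θ), so v = −rω sinθ·[1 + r cosθ/√(L² − r² sin²θ)].
With r = 0.0478 m, L = 0.226 m, θ = 25.3°: √(L² − r² sin²θ) = 0.22507 m.
v = −0.0478·193.3·0.42736·[1 + 0.0478·0.90408/0.22507] = -4.7059 m/s.
|v| = 4.7059 m/s.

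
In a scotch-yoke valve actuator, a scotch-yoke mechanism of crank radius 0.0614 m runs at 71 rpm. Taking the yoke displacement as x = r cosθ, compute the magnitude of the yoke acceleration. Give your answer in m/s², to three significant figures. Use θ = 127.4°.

2.06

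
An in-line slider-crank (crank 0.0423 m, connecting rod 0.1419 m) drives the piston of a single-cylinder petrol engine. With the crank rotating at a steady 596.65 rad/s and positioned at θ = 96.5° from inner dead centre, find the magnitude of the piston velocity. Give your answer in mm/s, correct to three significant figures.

24200

ω = 596.6 rad/s
For an in-line slider-crank, x = r cosθ + √(L² − r² sin²θ), so v = −rω sinθ·[1 + r cosθ/√(L² − r² sin²θ)].
With r = 0.0423 m, L = 0.1419 m, θ = 96.5°: √(L² − r² sin²θ) = 0.13553 m.
v = −0.0423·596.6·0.99357·[1 + 0.0423·-0.11320/0.13553] = -24.19 m/s.
|v| = 24.19 m/s = 24190 mm/s.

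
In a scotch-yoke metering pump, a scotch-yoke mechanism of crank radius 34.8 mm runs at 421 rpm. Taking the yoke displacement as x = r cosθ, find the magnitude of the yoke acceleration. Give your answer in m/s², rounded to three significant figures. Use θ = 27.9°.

ω = 44.09 rad/s (from 421 rpm).
x = r cosθ ⇒ ẍ = −rω² cosθ (ω constant).
|a| = rω²|cosθ| = 0.0348·(44.09)²·|cos 27.9°| = 59.778 m/s².

59.8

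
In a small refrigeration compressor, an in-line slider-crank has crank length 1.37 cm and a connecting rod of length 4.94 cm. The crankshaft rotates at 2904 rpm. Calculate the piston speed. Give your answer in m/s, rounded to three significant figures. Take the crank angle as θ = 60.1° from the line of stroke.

4.13

ω = 2π·2904/60 = 304.1 rad/s
For an in-line slider-crank, x = r cosθ + √(L² − r² sin²θ), so v = −rω sinθ·[1 + r cosθ/√(L² − r² sin²θ)].
With r = 0.0137 m, L = 0.0494 m, θ = 60.1°: √(L² − r² sin²θ) = 0.047951 m.
v = −0.0137·304.1·0.86690·[1 + 0.0137·0.49849/0.047951] = -4.1261 m/s.
|v| = 4.1261 m/s.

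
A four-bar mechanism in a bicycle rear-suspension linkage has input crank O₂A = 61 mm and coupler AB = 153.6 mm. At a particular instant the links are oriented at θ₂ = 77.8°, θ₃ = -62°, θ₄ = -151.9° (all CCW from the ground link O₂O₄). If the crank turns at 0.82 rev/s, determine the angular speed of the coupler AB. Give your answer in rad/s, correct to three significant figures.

1.56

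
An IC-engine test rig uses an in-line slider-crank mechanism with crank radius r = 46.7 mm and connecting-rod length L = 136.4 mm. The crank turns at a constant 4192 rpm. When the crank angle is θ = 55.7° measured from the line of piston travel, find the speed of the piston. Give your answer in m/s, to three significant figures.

ω = 2π·4192/60 = 439 rad/s
For an in-line slider-crank, x = r cosθ + √(L² − r² sin²θ), so v = −rω sinθ·[1 + r cosθ/√(L² − r² sin²θ)].
With r = 0.0467 m, L = 0.1364 m, θ = 55.7°: √(L² − r² sin²θ) = 0.13083 m.
v = −0.0467·439·0.82610·[1 + 0.0467·0.56353/0.13083] = -20.342 m/s.
|v| = 20.342 m/s.

20.3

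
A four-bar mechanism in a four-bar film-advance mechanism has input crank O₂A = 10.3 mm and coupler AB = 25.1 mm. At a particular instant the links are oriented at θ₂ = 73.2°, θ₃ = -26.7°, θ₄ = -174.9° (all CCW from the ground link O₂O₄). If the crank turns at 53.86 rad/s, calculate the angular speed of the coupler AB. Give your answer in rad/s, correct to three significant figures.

38.9

ω₂ = 53.86 rad/s
Differentiating the loop-closure r₂e^{iθ₂}+r₃e^{iθ₃}=r₁+r₄e^{iθ₄} gives r₂ω₂e^{iθ₂}+r₃ω₃e^{iθ₃}=r₄ω₄e^{iθ₄}.
Eliminating the other unknown: ω₃ = r₂ω₂ sin(θ₄−θ₂) / [r₃ sin(θ₃−θ₄)].
Numerator sine = +0.92784; denominator sine = +0.52696.
Result = 0.0103·53.86·(+0.92784) / (0.0251·(+0.52696)) = +38.916 rad/s; magnitude 38.916 rad/s.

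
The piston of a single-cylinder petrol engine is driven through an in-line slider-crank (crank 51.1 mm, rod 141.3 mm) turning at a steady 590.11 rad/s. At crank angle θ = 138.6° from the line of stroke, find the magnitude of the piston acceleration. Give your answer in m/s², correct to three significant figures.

ω = 590.1 rad/s
x(θ) = r cosθ + √(L² − r² sin²θ); with ω constant, a = ω²·d²x/dθ².
d²x/dθ² = −r cosθ − r²(cos2θ)/√u − r⁴ sin²2θ/(4u^{3/2}),  u = L² − r² sin²θ = 0.0188237 m².
Substituting r = 0.0511 m, L = 0.1413 m, θ = 138.6°: d²x/dθ² = +0.035296 m.
a = ω²·d²x/dθ² = (590.1)²·(+0.035296) = +12291 m/s²;  |a| = 12291 m/s².

12300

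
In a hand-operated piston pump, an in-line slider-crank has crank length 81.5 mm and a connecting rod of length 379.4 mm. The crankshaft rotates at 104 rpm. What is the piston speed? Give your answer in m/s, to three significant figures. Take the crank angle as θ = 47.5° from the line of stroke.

ω = 2π·104/60 = 10.89 rad/s
For an in-line slider-crank, x = r cosθ + √(L² − r² sin²θ), so v = −rω sinθ·[1 + r cosθ/√(L² − r² sin²θ)].
With r = 0.0815 m, L = 0.3794 m, θ = 47.5°: √(L² − r² sin²θ) = 0.37461 m.
v = −0.0815·10.89·0.73728·[1 + 0.0815·0.67559/0.37461] = -0.7506 m/s.
|v| = 0.7506 m/s.

0.751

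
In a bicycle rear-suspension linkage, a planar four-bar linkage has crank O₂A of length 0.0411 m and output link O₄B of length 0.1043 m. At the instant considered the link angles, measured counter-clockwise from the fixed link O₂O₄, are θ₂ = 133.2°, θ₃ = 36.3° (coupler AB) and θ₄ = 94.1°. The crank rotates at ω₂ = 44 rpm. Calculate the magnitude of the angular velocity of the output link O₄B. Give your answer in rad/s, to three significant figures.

ω₂ = 4.608 rad/s (from 44 rpm).
Differentiating the loop-closure r₂e^{iθ₂}+r₃e^{iθ₃}=r₁+r₄e^{iθ₄} gives r₂ω₂e^{iθ₂}+r₃ω₃e^{iθ₃}=r₄ω₄e^{iθ₄}.
Eliminating the other unknown: ω₄ = r₂ω₂ sin(θ₂−θ₃) / [r₄ sin(θ₄−θ₃)].
Numerator sine = +0.99276; denominator sine = +0.84619.
Result = 0.0411·4.608·(+0.99276) / (0.1043·(+0.84619)) = +2.1302 rad/s; magnitude 2.1302 rad/s.

2.13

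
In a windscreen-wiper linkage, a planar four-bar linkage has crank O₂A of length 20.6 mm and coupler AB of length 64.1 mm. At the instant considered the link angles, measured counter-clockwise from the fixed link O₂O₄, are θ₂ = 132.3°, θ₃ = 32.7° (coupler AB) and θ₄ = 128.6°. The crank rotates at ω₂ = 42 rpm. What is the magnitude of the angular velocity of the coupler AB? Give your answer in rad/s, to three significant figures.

ω₂ = 4.398 rad/s (from 42 rpm).
Differentiating the loop-closure r₂e^{iθ₂}+r₃e^{iθ₃}=r₁+r₄e^{iθ₄} gives r₂ω₂e^{iθ₂}+r₃ω₃e^{iθ₃}=r₄ω₄e^{iθ₄}.
Eliminating the other unknown: ω₃ = r₂ω₂ sin(θ₄−θ₂) / [r₃ sin(θ₃−θ₄)].
Numerator sine = -0.06453; denominator sine = -0.99470.
Result = 0.0206·4.398·(-0.06453) / (0.0641·(-0.99470)) = +0.0917 rad/s; magnitude 0.0917 rad/s.

0.0917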